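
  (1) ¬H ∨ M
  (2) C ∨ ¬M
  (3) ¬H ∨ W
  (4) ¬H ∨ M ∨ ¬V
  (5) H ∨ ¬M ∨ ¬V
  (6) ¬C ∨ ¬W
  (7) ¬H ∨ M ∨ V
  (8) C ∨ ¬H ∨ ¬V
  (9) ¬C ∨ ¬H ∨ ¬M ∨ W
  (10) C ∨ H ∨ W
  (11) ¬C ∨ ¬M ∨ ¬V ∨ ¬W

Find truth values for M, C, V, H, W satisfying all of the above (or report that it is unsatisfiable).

M: False; C: False; V: False; H: False; W: True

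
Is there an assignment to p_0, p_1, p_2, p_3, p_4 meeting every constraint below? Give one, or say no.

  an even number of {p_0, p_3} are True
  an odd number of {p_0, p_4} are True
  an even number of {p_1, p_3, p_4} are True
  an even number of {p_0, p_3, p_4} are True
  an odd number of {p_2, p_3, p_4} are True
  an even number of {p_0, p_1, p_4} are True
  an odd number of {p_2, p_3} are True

p_0 = True, p_1 = True, p_2 = False, p_3 = True, p_4 = False

{p_0, p_3}: 2 true → even ✓
{p_0, p_4}: 1 true → odd ✓
{p_1, p_3, p_4}: 2 true → even ✓
{p_0, p_3, p_4}: 2 true → even ✓
{p_2, p_3, p_4}: 1 true → odd ✓
{p_0, p_1, p_4}: 2 true → even ✓
{p_2, p_3}: 1 true → odd ✓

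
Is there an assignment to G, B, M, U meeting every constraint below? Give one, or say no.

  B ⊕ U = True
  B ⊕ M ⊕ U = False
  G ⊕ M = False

G=T; B=T; M=T; U=F

B ⊕ U = T ⊕ F = True ✓
B ⊕ M ⊕ U = T ⊕ T ⊕ F = False ✓
G ⊕ M = T ⊕ T = False ✓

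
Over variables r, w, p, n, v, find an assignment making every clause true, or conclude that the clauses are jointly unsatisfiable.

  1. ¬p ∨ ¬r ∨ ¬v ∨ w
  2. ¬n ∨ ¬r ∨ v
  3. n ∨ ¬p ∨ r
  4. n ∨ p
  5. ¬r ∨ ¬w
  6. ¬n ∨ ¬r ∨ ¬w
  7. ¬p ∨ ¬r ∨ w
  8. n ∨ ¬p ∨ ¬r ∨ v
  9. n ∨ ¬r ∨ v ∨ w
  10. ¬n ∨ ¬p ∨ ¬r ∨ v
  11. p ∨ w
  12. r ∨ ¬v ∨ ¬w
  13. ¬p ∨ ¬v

Try r = True:
  (¬r ∨ ¬w) forces w = False.
  (¬p ∨ ¬r ∨ w) forces p = False.
  clause (p ∨ w) is falsified — backtrack.
So r = False.
Set w = True.
  then (r ∨ ¬v ∨ ¬w) forces v = False.
Set p = True.
  then (n ∨ ¬p ∨ r) forces n = True.
All clauses satisfied.

r: False; w: True; p: True; n: True; v: False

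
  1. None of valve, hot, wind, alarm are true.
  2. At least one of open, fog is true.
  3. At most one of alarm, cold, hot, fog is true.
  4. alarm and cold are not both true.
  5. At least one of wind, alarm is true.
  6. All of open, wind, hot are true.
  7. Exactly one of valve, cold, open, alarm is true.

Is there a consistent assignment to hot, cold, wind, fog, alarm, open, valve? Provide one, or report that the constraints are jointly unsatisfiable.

UNSATISFIABLE

Case hot = True:
  Constraint (1) is violated (hot=T) — contradiction.
Case hot = False:
  Constraint (6) is violated (hot=F) — contradiction.
Both cases fail — unsatisfiable.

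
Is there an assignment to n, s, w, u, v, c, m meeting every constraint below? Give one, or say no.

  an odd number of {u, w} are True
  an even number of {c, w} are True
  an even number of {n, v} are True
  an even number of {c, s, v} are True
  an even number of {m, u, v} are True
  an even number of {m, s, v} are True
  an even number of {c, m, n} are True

Adding constraints 1, 2, 3, 5, 7 mod 2: every variable appears an even number of times on the left, so the left side is 0.
But the right sides sum to 1 (mod 2). 0 ≠ 1 — the system is inconsistent.

Unsatisfiable — no assignment works.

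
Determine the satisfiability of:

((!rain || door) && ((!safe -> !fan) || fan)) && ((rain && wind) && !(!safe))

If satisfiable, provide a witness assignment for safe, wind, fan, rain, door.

safe = True; wind = True; fan = True; rain = True; door = True

  (!rain || door) && ((!safe -> !fan) || fan) = True
    !rain || door = True
      !rain = False
    (!safe -> !fan) || fan = True
      !safe -> !fan = True
        !safe = False
        !fan = False
  (rain && wind) && !(!safe) = True
    rain && wind = True
    !(!safe) = True
      !safe = False
Both conjuncts True, so the formula holds.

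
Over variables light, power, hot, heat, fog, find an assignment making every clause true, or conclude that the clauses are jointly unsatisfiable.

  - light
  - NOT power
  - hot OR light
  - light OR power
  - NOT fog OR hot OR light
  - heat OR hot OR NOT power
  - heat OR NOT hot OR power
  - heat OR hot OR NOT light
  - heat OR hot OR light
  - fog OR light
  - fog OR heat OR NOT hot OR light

light = True, power = False, hot = True, heat = True, fog = True

Unit clause (light) forces light = True.
Unit clause (NOT power) forces power = False.
Set hot = True.
  then (heat OR NOT hot OR power) forces heat = True.
Set fog = True.
All clauses satisfied.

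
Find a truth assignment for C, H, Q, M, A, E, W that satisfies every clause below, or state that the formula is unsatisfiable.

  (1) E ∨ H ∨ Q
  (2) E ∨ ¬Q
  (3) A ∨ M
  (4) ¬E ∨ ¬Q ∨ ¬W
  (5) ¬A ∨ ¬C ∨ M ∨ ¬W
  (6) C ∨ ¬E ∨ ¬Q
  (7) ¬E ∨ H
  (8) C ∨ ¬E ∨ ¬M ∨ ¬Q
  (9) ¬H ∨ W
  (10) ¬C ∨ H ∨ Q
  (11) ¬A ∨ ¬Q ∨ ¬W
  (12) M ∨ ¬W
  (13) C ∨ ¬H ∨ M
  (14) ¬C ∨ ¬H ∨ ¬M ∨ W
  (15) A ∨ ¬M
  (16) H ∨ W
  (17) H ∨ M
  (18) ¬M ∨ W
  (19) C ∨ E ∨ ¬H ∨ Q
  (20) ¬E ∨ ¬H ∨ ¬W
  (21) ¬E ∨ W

C = True; H = True; Q = False; M = True; A = True; E = False; W = True

Set C = True.
Set H = True.
  then (¬H ∨ W) forces W = True.
  then (M ∨ ¬W) forces M = True.
  then (A ∨ ¬M) forces A = True.
  then (¬E ∨ ¬H ∨ ¬W) forces E = False.
  then (E ∨ ¬Q) forces Q = False.
All clauses satisfied.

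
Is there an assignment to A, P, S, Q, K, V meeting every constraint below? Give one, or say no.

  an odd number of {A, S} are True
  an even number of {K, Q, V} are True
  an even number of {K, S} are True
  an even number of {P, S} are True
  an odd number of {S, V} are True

A=F, P=T, S=T, Q=T, K=T, V=F

{A, S}: 1 true → odd ✓
{K, Q, V}: 2 true → even ✓
{K, S}: 2 true → even ✓
{P, S}: 2 true → even ✓
{S, V}: 1 true → odd ✓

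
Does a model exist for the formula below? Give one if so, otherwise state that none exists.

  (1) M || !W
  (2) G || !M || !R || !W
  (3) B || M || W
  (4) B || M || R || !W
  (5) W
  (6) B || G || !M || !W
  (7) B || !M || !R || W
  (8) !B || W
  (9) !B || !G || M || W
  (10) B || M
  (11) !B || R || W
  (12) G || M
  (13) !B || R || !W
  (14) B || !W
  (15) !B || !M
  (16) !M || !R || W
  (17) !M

The formula is unsatisfiable.

Case M = True:
  Clause (!M) is falsified — contradiction.
Case M = False:
  (M || !W) forces W = False.
  Clause (W) is falsified — contradiction.
Both cases fail, so the formula is unsatisfiable.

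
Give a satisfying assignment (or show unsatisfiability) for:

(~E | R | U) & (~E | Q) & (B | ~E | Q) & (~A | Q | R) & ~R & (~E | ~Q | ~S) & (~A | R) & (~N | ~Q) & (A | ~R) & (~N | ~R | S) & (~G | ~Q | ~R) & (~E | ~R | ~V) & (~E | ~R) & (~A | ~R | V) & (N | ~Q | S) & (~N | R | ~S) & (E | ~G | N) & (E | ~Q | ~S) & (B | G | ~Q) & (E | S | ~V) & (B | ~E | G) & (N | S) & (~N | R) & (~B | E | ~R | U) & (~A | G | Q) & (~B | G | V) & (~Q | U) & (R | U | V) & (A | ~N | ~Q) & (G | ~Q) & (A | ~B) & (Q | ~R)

U: False; V: True; G: False; Q: False; S: True; N: False; E: False; B: False; A: False; R: False

Unit clause (~R) forces R = False.
In (~A | R) only ~A is left, so A = False.
In (~N | R) only ~N is left, so N = False.
In (A | ~B) only ~B is left, so B = False.
In (N | S) only S is left, so S = True.
Set U = False.
  then (~E | R | U) forces E = False.
  then (E | ~G | N) forces G = False.
  then (E | ~Q | ~S) forces Q = False.
  then (R | U | V) forces V = True.
All clauses satisfied.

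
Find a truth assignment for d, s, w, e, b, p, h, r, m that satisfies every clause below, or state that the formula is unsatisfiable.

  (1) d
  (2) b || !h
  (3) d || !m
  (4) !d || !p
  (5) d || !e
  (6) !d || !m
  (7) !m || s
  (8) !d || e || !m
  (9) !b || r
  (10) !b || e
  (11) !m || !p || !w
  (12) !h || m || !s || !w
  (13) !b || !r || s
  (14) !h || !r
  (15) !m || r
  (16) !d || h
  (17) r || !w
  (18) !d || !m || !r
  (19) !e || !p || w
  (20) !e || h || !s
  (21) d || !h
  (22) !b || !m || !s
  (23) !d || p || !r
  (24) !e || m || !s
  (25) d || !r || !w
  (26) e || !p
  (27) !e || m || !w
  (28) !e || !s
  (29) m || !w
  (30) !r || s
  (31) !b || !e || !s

UNSATISFIABLE

Case d = True:
  (!d || !p) forces p = False.
  (!d || !m) forces m = False.
  (!d || h) forces h = True.
  (b || !h) forces b = True.
  (!b || r) forces r = True.
  Clause (!h || !r) is falsified — contradiction.
Case d = False:
  Clause (d) is falsified — contradiction.
Both cases fail, so the formula is unsatisfiable.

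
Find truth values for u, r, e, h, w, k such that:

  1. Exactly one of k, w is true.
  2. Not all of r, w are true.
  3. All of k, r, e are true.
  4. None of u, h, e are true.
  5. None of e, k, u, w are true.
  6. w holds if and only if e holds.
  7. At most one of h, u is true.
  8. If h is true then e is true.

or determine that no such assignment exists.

UNSATISFIABLE

Case e = True:
  Constraint (4) is violated (e=T) — contradiction.
Case e = False:
  Constraint (3) is violated (e=F) — contradiction.
Both cases fail — unsatisfiable.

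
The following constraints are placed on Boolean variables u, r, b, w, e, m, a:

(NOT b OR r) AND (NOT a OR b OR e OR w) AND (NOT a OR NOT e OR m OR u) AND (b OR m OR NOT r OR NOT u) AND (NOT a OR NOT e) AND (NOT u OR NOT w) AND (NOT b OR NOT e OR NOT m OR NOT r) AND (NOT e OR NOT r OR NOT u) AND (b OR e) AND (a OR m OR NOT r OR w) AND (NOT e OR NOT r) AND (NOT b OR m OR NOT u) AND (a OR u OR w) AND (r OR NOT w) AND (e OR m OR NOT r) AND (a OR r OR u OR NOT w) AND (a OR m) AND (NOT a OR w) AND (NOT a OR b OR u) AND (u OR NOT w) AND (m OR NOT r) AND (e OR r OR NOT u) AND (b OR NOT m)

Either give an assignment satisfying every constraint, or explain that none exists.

Try u = False:
  (u OR NOT w) forces w = False.
  (a OR u OR w) forces a = True.
  clause (NOT a OR w) is falsified — backtrack.
So u = True.
  then (NOT u OR NOT w) forces w = False.
  then (NOT a OR w) forces a = False.
  then (a OR m) forces m = True.
  then (b OR NOT m) forces b = True.
  then (NOT b OR r) forces r = True.
  then (NOT b OR NOT e OR NOT m OR NOT r) forces e = False.
All clauses satisfied.

u=T, r=T, b=T, w=F, e=F, m=T, a=F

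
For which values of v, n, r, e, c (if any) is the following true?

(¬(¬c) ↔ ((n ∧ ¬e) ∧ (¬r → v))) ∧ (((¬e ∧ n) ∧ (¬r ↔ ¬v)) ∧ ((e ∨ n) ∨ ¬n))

v=F, n=T, r=F, e=F, c=F

  ¬(¬c) ↔ ((n ∧ ¬e) ∧ (¬r → v)) = True
    ¬(¬c) = False
      ¬c = True
    (n ∧ ¬e) ∧ (¬r → v) = False
      n ∧ ¬e = True
        ¬e = True
      ¬r → v = False
        ¬r = True
  ((¬e ∧ n) ∧ (¬r ↔ ¬v)) ∧ ((e ∨ n) ∨ ¬n) = True
    (¬e ∧ n) ∧ (¬r ↔ ¬v) = True
      ¬e ∧ n = True
        ¬e = True
      ¬r ↔ ¬v = True
        ¬r = True
        ¬v = True
    (e ∨ n) ∨ ¬n = True
      e ∨ n = True
      ¬n = False
Both conjuncts True, so the formula holds.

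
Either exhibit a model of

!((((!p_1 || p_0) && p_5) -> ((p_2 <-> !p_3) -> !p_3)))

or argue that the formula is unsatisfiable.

p_0 = False; p_1 = False; p_2 = False; p_3 = True; p_5 = True

  !((((!p_1 || p_0) && p_5) -> ((p_2 <-> !p_3) -> !p_3))) = True
    ((!p_1 || p_0) && p_5) -> ((p_2 <-> !p_3) -> !p_3) = False
      (!p_1 || p_0) && p_5 = True
        !p_1 || p_0 = True
          !p_1 = True
      (p_2 <-> !p_3) -> !p_3 = False
        p_2 <-> !p_3 = True
          !p_3 = False
        !p_3 = False
The formula evaluates to True.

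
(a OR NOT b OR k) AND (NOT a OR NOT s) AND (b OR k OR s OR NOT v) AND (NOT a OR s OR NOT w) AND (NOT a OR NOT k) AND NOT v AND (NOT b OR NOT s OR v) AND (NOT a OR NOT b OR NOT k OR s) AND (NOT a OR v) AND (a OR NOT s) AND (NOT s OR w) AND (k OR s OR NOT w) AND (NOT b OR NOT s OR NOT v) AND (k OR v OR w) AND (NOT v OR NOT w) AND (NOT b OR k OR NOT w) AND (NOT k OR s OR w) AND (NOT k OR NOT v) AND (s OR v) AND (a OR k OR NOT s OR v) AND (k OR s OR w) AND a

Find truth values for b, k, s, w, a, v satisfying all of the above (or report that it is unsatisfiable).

Case v = True:
  Clause (NOT v) is falsified — contradiction.
Case v = False:
  (NOT a OR v) forces a = False.
  Clause (a) is falsified — contradiction.
Both cases fail, so the formula is unsatisfiable.

Unsatisfiable — no assignment works.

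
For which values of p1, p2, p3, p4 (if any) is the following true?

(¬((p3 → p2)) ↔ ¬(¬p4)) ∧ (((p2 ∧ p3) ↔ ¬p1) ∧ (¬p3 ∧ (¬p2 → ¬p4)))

p1 = True, p2 = True, p3 = False, p4 = False

  ¬((p3 → p2)) ↔ ¬(¬p4) = True
    ¬((p3 → p2)) = False
      p3 → p2 = True
    ¬(¬p4) = False
      ¬p4 = True
  ((p2 ∧ p3) ↔ ¬p1) ∧ (¬p3 ∧ (¬p2 → ¬p4)) = True
    (p2 ∧ p3) ↔ ¬p1 = True
      p2 ∧ p3 = False
      ¬p1 = False
    ¬p3 ∧ (¬p2 → ¬p4) = True
      ¬p3 = True
      ¬p2 → ¬p4 = True
        ¬p2 = False
        ¬p4 = True
Both conjuncts True, so the formula holds.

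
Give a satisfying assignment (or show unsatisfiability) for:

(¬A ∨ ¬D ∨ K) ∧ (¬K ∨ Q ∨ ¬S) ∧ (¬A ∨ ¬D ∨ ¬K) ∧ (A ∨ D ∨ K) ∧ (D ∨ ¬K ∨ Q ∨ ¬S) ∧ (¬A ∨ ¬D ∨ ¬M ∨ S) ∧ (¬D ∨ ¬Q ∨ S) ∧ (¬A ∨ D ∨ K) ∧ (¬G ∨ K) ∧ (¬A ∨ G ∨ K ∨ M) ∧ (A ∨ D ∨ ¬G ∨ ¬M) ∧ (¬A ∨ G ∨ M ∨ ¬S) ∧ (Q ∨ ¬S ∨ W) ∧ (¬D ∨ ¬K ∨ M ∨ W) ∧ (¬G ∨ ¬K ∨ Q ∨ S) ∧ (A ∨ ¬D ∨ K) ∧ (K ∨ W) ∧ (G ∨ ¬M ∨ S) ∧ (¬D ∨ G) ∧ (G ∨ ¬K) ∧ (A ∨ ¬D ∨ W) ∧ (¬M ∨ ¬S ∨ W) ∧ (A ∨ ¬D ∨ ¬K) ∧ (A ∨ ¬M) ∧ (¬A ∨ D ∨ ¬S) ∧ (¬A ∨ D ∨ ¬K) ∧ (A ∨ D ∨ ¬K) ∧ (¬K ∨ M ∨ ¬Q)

Case D = True:
  (¬D ∨ G) forces G = True.
  (¬G ∨ K) forces K = True.
  (¬A ∨ ¬D ∨ ¬K) forces A = False.
  Clause (A ∨ ¬D ∨ ¬K) is falsified — contradiction.
Case D = False:
  If K = True:
    (G ∨ ¬K) forces G = True.
    (¬A ∨ D ∨ ¬K) forces A = False.
    clause (A ∨ D ∨ ¬K) is falsified.
  If K = False:
    (A ∨ D ∨ K) forces A = True.
    clause (¬A ∨ D ∨ K) is falsified.
  Every sub-case reaches a contradiction.
Both cases fail, so the formula is unsatisfiable.

Unsatisfiable — no assignment works.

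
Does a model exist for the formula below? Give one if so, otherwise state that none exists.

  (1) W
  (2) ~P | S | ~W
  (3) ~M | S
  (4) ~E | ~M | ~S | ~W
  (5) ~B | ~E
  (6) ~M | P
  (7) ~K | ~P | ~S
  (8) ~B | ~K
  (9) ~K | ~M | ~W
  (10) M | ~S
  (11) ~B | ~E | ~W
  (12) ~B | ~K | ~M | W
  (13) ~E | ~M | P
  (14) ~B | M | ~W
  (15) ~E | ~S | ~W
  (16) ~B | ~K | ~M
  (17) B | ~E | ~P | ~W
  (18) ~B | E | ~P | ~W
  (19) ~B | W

Unit clause (W) forces W = True.
Set E = False.
Try B = True:
  (~B | ~K) forces K = False.
  (~B | M | ~W) forces M = True.
  (~M | S) forces S = True.
  (~M | P) forces P = True.
  clause (~B | E | ~P | ~W) is falsified — backtrack.
So B = False.
Set K = False.
Set M = True.
  then (~M | S) forces S = True.
  then (~M | P) forces P = True.
All clauses satisfied.

E = False, W = True, B = False, K = False, M = True, S = True, P = True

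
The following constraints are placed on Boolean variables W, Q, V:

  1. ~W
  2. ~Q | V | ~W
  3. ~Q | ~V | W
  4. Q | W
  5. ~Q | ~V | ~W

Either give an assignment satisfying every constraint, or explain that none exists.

Unit clause (~W) forces W = False.
In (Q | W) only Q is left, so Q = True.
In (~Q | ~V | W) only ~V is left, so V = False.
All clauses satisfied.

W=F; Q=T; V=F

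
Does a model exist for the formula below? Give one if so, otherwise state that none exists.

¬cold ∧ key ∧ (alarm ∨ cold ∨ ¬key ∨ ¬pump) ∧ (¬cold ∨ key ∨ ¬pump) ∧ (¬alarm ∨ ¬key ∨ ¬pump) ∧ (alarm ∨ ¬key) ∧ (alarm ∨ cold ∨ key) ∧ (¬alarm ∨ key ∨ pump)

Unit clause (¬cold) forces cold = False.
Unit clause (key) forces key = True.
In (alarm ∨ ¬key) only alarm is left, so alarm = True.
In (¬alarm ∨ ¬key ∨ ¬pump) only ¬pump is left, so pump = False.
Check each clause:
  (¬cold): ¬cold holds.
  (key): key holds.
  (alarm ∨ cold ∨ ¬key ∨ ¬pump): alarm holds.
  (¬cold ∨ key ∨ ¬pump): ¬cold holds.
  (¬alarm ∨ ¬key ∨ ¬pump): ¬pump holds.
  (alarm ∨ ¬key): alarm holds.
  (alarm ∨ cold ∨ key): alarm holds.
  (¬alarm ∨ key ∨ pump): key holds.
All clauses satisfied.

pump: False; key: True; cold: False; alarm: True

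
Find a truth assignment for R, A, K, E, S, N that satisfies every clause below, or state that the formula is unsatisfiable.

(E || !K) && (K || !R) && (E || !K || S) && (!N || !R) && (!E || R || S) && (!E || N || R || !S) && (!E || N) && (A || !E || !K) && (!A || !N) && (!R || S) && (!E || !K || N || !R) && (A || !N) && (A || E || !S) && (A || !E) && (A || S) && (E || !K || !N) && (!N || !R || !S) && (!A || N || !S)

Try R = True:
  (K || !R) forces K = True.
  (E || !K) forces E = True.
  (!N || !R) forces N = False.
  clause (!E || N) is falsified — backtrack.
So R = False.
Set A = True.
  then (!A || !N) forces N = False.
  then (!A || N || !S) forces S = False.
  then (!E || R || S) forces E = False.
  then (E || !K) forces K = False.
All clauses satisfied.

R = False, A = True, K = False, E = False, S = False, N = False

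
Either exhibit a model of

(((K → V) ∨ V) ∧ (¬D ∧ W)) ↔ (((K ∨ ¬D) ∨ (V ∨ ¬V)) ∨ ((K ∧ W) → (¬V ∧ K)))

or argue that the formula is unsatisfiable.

K=F, D=F, V=F, W=T

  (((K → V) ∨ V) ∧ (¬D ∧ W)) ↔ (((K ∨ ¬D) ∨ (V ∨ ¬V)) ∨ ((K ∧ W) → (¬V ∧ K))) = True
    ((K → V) ∨ V) ∧ (¬D ∧ W) = True
      (K → V) ∨ V = True
        K → V = True
      ¬D ∧ W = True
        ¬D = True
    ((K ∨ ¬D) ∨ (V ∨ ¬V)) ∨ ((K ∧ W) → (¬V ∧ K)) = True
      (K ∨ ¬D) ∨ (V ∨ ¬V) = True
        K ∨ ¬D = True
          ¬D = True
        V ∨ ¬V = True
          ¬V = True
      (K ∧ W) → (¬V ∧ K) = True
        K ∧ W = False
        ¬V ∧ K = False
          ¬V = True
The formula evaluates to True.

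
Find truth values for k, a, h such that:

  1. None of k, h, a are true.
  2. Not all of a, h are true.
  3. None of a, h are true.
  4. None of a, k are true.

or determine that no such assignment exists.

k = False; a = False; h = False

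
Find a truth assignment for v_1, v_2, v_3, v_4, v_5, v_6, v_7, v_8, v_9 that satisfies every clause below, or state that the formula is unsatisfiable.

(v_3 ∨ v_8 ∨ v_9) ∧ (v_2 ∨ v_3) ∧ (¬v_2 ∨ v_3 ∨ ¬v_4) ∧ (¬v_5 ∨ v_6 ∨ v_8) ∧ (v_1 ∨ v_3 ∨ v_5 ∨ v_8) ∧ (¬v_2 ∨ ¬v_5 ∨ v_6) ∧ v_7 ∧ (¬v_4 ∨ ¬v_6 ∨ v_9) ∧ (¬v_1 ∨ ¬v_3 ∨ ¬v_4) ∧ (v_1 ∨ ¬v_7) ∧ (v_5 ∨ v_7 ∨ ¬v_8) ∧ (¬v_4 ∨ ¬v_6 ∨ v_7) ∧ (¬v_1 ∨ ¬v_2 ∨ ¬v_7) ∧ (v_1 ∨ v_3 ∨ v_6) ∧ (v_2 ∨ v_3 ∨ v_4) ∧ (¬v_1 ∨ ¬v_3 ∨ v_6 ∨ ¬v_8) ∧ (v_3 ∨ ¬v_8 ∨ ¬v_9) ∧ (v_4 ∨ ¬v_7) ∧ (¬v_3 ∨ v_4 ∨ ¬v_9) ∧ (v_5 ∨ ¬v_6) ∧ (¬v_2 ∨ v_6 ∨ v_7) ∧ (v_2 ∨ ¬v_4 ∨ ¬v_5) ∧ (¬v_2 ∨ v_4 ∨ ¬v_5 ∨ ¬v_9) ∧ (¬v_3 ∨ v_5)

Case v_7 = True:
  (v_1 ∨ ¬v_7) forces v_1 = True.
  (¬v_1 ∨ ¬v_2 ∨ ¬v_7) forces v_2 = False.
  (v_2 ∨ v_3) forces v_3 = True.
  (¬v_1 ∨ ¬v_3 ∨ ¬v_4) forces v_4 = False.
  Clause (v_4 ∨ ¬v_7) is falsified — contradiction.
Case v_7 = False:
  Clause (v_7) is falsified — contradiction.
Both cases fail, so the formula is unsatisfiable.

UNSATISFIABLE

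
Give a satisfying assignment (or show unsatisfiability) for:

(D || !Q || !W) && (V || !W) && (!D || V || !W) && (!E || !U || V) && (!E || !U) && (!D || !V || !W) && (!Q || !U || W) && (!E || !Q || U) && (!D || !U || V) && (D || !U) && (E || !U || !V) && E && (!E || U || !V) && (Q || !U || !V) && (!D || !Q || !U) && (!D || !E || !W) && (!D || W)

U: False; D: False; E: True; W: False; Q: False; V: False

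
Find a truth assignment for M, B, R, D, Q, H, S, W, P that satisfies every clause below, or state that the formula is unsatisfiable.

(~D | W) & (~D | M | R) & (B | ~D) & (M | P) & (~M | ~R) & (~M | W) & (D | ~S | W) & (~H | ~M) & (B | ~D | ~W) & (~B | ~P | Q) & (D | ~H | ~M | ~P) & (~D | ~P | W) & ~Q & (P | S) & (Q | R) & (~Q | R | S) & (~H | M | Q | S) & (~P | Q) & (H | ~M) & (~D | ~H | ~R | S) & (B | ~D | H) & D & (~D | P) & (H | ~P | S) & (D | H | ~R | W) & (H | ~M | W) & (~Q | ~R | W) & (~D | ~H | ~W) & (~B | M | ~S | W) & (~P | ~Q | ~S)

No satisfying assignment exists.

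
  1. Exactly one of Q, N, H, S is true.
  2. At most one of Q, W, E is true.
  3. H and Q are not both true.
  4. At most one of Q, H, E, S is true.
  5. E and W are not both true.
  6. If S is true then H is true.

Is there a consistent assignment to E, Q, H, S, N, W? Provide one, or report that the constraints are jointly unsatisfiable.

E = True, Q = False, H = False, S = False, N = True, W = False

  (1) {Q, N, H, S}: 1 true — exactly one ✓
  (2) {Q, W, E}: 1 true — at most one ✓
  (3) H=F, Q=F — not both ✓
  (4) {Q, H, E, S}: 1 true — at most one ✓
  (5) E=T, W=F — not both ✓
  (6) S=F ⇒ H: vacuous ✓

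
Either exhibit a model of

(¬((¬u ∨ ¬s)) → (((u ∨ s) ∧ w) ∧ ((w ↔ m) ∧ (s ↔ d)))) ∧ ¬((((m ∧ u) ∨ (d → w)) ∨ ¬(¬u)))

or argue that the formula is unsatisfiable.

m = False, w = False, u = False, s = False, d = True

  ¬((¬u ∨ ¬s)) → (((u ∨ s) ∧ w) ∧ ((w ↔ m) ∧ (s ↔ d))) = True
    ¬((¬u ∨ ¬s)) = False
      ¬u ∨ ¬s = True
        ¬u = True
        ¬s = True
    ((u ∨ s) ∧ w) ∧ ((w ↔ m) ∧ (s ↔ d)) = False
      (u ∨ s) ∧ w = False
        u ∨ s = False
      (w ↔ m) ∧ (s ↔ d) = False
        w ↔ m = True
        s ↔ d = False
  ¬((((m ∧ u) ∨ (d → w)) ∨ ¬(¬u))) = True
    ((m ∧ u) ∨ (d → w)) ∨ ¬(¬u) = False
      (m ∧ u) ∨ (d → w) = False
        m ∧ u = False
        d → w = False
      ¬(¬u) = False
        ¬u = True
Both conjuncts True, so the formula holds.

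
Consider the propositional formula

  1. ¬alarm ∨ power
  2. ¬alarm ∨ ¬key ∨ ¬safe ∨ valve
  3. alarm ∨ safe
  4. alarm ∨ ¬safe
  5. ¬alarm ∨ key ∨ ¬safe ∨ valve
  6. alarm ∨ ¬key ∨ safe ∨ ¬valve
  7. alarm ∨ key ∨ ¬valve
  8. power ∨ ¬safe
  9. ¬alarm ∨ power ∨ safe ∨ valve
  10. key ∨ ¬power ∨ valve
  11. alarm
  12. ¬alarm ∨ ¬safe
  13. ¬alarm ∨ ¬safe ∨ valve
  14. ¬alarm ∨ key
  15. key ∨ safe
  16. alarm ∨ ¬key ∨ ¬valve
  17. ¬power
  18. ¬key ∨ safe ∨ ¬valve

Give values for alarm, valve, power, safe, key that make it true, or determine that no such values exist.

Case alarm = True:
  (¬alarm ∨ power) forces power = True.
  Clause (¬power) is falsified — contradiction.
Case alarm = False:
  Clause (alarm) is falsified — contradiction.
Both cases fail, so the formula is unsatisfiable.

The formula is unsatisfiable.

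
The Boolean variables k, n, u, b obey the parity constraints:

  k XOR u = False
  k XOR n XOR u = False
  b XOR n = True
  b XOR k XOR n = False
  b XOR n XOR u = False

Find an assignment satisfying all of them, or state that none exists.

k=T; n=F; u=T; b=T

k XOR u = T XOR T = False ✓
k XOR n XOR u = T XOR F XOR T = False ✓
b XOR n = T XOR F = True ✓
b XOR k XOR n = T XOR T XOR F = False ✓
b XOR n XOR u = T XOR F XOR T = False ✓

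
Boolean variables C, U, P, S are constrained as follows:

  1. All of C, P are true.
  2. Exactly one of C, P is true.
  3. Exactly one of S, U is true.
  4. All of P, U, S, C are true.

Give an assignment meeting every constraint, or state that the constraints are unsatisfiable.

Case C = True:
  (1) forces P = True.
  Constraint (2) is violated (C=T, P=T) — contradiction.
Case C = False:
  Constraint (1) is violated (C=F) — contradiction.
Both cases fail — unsatisfiable.

Unsatisfiable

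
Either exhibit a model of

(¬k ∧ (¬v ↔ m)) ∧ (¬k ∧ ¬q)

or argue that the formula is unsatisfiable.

q=F, m=T, k=F, v=F

  ¬k ∧ (¬v ↔ m) = True
    ¬k = True
    ¬v ↔ m = True
      ¬v = True
  ¬k ∧ ¬q = True
    ¬k = True
    ¬q = True
Both conjuncts True, so the formula holds.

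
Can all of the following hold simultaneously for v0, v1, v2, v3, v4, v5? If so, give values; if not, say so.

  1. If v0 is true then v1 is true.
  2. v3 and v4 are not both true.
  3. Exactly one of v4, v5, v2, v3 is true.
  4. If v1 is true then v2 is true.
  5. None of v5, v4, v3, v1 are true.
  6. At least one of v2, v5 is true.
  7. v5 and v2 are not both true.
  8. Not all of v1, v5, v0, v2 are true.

v0 = False; v1 = False; v2 = True; v3 = False; v4 = False; v5 = False

  (1) v0=F ⇒ v1: vacuous ✓
  (2) v3=F, v4=F — not both ✓
  (3) {v4, v5, v2, v3}: 1 true — exactly one ✓
  (4) v1=F ⇒ v2: vacuous ✓
  (5) {v5, v4, v3, v1}: 0 true — none ✓
  (6) {v2, v5}: 1 true — at least one ✓
  (7) v5=F, v2=T — not both ✓
  (8) {v1, v5, v0, v2}: 1/4 true — not all ✓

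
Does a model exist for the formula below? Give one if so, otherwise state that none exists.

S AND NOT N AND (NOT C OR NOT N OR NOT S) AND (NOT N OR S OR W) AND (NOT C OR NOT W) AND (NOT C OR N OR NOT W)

S: True; W: False; C: True; N: False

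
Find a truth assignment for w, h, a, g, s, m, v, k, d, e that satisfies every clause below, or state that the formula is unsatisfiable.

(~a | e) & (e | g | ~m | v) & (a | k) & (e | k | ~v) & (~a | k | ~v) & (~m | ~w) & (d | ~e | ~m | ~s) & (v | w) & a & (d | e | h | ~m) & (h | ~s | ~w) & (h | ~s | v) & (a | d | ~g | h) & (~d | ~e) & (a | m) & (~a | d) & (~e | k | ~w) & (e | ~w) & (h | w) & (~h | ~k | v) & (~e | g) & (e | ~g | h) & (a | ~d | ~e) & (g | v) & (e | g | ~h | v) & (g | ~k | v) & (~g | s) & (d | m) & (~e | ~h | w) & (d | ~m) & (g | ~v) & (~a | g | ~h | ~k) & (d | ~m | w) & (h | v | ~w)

Case a = True:
  (~a | e) forces e = True.
  (~d | ~e) forces d = False.
  Clause (~a | d) is falsified — contradiction.
Case a = False:
  Clause (a) is falsified — contradiction.
Both cases fail, so the formula is unsatisfiable.

No satisfying assignment exists.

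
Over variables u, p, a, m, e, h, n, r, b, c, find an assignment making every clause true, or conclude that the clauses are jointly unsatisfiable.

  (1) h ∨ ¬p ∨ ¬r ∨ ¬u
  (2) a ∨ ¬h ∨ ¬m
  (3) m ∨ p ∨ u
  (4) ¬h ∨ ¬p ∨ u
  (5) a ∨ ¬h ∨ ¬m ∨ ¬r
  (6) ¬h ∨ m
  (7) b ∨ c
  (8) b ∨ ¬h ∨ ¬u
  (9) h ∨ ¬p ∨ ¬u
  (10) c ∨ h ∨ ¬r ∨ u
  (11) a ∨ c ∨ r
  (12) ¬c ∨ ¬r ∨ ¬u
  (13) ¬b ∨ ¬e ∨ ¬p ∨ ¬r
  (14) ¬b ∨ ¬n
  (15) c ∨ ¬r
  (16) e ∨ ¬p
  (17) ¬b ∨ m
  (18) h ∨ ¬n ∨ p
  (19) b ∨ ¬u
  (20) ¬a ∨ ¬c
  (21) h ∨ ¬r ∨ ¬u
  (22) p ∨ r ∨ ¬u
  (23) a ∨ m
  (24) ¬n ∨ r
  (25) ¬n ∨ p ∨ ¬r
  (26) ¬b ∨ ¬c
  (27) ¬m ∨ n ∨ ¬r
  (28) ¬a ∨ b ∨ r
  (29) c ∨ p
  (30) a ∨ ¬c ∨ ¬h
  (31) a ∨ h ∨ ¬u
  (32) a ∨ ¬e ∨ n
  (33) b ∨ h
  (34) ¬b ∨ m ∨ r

u: True, p: True, a: True, m: True, e: True, h: True, n: False, r: False, b: True, c: False

Set u = True.
  then (b ∨ ¬u) forces b = True.
  then (¬b ∨ ¬c) forces c = False.
  then (c ∨ p) forces p = True.
  then (h ∨ ¬p ∨ ¬u) forces h = True.
  then (¬b ∨ ¬n) forces n = False.
  then (c ∨ ¬r) forces r = False.
  then (e ∨ ¬p) forces e = True.
  then (¬b ∨ m) forces m = True.
  then (a ∨ ¬e ∨ n) forces a = True.
All clauses satisfied.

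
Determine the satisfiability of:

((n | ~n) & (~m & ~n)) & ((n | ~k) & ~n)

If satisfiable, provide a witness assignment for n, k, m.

n=F; k=F; m=F

  (n | ~n) & (~m & ~n) = True
    n | ~n = True
      ~n = True
    ~m & ~n = True
      ~m = True
      ~n = True
  (n | ~k) & ~n = True
    n | ~k = True
      ~k = True
    ~n = True
Both conjuncts True, so the formula holds.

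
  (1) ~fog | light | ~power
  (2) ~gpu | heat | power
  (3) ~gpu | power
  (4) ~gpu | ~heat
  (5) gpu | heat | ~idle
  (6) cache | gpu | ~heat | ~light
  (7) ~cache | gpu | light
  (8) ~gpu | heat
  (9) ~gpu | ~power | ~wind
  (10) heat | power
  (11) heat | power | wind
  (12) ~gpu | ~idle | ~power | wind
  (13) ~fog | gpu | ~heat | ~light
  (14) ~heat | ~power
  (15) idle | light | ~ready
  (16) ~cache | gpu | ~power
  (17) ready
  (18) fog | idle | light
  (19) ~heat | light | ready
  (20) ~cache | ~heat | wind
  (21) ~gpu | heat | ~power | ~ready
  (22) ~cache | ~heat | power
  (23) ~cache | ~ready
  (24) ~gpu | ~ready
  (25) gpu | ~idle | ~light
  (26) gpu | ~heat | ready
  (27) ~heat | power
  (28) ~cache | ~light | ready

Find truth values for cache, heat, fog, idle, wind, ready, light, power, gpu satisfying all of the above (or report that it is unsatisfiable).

Unit clause (ready) forces ready = True.
In (~cache | ~ready) only ~cache is left, so cache = False.
In (~gpu | ~ready) only ~gpu is left, so gpu = False.
Try heat = True:
  (cache | gpu | ~heat | ~light) forces light = False.
  (~heat | ~power) forces power = False.
  clause (~heat | power) is falsified — backtrack.
So heat = False.
  then (gpu | heat | ~idle) forces idle = False.
  then (heat | power) forces power = True.
  then (idle | light | ~ready) forces light = True.
Set fog = True.
Set wind = True.
All clauses satisfied.

cache=F; heat=F; fog=T; idle=F; wind=T; ready=T; light=T; power=T; gpu=F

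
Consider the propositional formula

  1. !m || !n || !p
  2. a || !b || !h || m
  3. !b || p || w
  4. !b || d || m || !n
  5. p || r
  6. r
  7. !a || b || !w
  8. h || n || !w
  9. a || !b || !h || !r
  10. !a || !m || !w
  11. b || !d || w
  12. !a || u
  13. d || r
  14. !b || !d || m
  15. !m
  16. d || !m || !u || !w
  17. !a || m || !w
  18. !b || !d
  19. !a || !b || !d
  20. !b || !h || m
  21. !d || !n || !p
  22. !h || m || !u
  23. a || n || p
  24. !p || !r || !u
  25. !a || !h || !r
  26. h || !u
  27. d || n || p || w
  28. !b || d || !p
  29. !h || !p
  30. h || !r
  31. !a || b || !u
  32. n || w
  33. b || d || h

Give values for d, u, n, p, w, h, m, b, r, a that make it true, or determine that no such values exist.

Unit clause (r) forces r = True.
Unit clause (!m) forces m = False.
In (h || !r) only h is left, so h = True.
In (!b || !h || m) only !b is left, so b = False.
In (!h || m || !u) only !u is left, so u = False.
In (!a || !h || !r) only !a is left, so a = False.
In (!h || !p) only !p is left, so p = False.
In (a || n || p) only n is left, so n = True.
Set d = False.
Set w = False.
All clauses satisfied.

d = False; u = False; n = True; p = False; w = False; h = True; m = False; b = False; r = True; a = False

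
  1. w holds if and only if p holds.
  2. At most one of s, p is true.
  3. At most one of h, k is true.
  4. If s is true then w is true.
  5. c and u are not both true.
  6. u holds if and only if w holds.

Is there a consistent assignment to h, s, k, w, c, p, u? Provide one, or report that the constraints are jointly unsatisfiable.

h=F; s=F; k=T; w=F; c=T; p=F; u=F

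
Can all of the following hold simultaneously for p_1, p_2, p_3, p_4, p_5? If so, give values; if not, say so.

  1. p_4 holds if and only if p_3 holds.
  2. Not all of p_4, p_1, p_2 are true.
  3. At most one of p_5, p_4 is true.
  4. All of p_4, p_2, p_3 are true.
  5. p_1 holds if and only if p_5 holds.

p_1: False, p_2: True, p_3: True, p_4: True, p_5: False

  (1) p_4=T, p_3=T — same ✓
  (2) {p_4, p_1, p_2}: 2/3 true — not all ✓
  (3) {p_5, p_4}: 1 true — at most one ✓
  (4) {p_4, p_2, p_3}: all 3 true ✓
  (5) p_1=F, p_5=F — same ✓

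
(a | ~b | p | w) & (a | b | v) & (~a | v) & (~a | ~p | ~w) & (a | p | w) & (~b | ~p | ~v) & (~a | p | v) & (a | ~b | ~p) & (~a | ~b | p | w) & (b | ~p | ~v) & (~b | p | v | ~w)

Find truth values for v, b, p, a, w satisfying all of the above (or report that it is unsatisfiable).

v = True; b = False; p = False; a = True; w = False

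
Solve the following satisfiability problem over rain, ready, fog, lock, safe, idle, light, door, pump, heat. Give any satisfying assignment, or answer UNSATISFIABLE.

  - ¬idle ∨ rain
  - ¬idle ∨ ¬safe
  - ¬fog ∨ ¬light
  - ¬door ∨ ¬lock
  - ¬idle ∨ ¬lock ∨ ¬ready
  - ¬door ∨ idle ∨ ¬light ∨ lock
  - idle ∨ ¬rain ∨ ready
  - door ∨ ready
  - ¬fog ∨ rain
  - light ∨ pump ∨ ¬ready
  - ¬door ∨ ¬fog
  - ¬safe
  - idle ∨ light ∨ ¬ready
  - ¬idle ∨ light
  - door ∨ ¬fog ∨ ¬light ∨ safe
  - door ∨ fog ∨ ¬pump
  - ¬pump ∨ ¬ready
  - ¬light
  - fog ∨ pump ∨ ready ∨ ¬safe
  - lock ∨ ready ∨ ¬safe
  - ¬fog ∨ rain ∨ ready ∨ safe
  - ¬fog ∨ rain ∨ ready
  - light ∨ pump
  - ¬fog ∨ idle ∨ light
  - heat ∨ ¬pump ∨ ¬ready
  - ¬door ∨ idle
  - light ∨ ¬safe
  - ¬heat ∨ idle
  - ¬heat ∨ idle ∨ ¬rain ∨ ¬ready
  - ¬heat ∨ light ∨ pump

The formula is unsatisfiable.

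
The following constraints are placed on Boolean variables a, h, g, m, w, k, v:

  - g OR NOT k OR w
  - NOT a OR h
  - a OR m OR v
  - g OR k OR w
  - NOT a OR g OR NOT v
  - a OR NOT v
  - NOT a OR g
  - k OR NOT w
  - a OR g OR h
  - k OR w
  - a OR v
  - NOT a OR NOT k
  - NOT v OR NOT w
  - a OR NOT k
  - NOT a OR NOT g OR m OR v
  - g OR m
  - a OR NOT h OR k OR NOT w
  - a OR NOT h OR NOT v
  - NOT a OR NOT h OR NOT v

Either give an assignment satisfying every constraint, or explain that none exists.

UNSATISFIABLE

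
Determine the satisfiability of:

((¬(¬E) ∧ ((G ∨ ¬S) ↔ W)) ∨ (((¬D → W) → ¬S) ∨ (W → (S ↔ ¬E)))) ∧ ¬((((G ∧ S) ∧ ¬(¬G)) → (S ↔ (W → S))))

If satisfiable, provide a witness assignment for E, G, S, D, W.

The conjunct ¬((((G ∧ S) ∧ ¬(¬G)) → (S ↔ (W → S)))) is unsatisfiable on its own:
  G=F, S=F, W=F: evaluates to False.
  G=F, S=F, W=T: evaluates to False.
  G=F, S=T, W=F: evaluates to False.
  G=F, S=T, W=T: evaluates to False.
  G=T, S=F, W=F: evaluates to False.
  G=T, S=F, W=T: evaluates to False.
  G=T, S=T, W=F: evaluates to False.
  G=T, S=T, W=T: evaluates to False.
So the whole conjunction is unsatisfiable.

Unsatisfiable — no assignment works.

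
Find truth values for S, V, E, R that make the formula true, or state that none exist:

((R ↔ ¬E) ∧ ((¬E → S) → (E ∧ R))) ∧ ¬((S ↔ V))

S = False; V = True; E = False; R = True

  (R ↔ ¬E) ∧ ((¬E → S) → (E ∧ R)) = True
    R ↔ ¬E = True
      ¬E = True
    (¬E → S) → (E ∧ R) = True
      ¬E → S = False
        ¬E = True
      E ∧ R = False
  ¬((S ↔ V)) = True
    S ↔ V = False
Both conjuncts True, so the formula holds.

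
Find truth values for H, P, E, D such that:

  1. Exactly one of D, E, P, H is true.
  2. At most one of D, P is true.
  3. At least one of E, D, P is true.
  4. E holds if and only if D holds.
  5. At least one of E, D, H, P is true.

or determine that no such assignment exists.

H = False, P = True, E = False, D = False

  (1) {D, E, P, H}: 1 true — exactly one ✓
  (2) {D, P}: 1 true — at most one ✓
  (3) {E, D, P}: 1 true — at least one ✓
  (4) E=F, D=F — same ✓
  (5) {E, D, H, P}: 1 true — at least one ✓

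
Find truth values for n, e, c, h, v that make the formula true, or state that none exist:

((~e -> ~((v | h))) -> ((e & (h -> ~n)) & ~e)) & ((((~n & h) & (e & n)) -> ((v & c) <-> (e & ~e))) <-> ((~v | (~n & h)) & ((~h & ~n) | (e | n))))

n = True; e = False; c = True; h = True; v = False

  (~e -> ~((v | h))) -> ((e & (h -> ~n)) & ~e) = True
    ~e -> ~((v | h)) = False
      ~e = True
      ~((v | h)) = False
        v | h = True
    (e & (h -> ~n)) & ~e = False
      e & (h -> ~n) = False
        h -> ~n = False
          ~n = False
      ~e = True
  (((~n & h) & (e & n)) -> ((v & c) <-> (e & ~e))) <-> ((~v | (~n & h)) & ((~h & ~n) | (e | n))) = True
    ((~n & h) & (e & n)) -> ((v & c) <-> (e & ~e)) = True
      (~n & h) & (e & n) = False
        ~n & h = False
          ~n = False
        e & n = False
      (v & c) <-> (e & ~e) = True
        v & c = False
        e & ~e = False
          ~e = True
    (~v | (~n & h)) & ((~h & ~n) | (e | n)) = True
      ~v | (~n & h) = True
        ~v = True
        ~n & h = False
          ~n = False
      (~h & ~n) | (e | n) = True
        ~h & ~n = False
          ~h = False
          ~n = False
        e | n = True
Both conjuncts True, so the formula holds.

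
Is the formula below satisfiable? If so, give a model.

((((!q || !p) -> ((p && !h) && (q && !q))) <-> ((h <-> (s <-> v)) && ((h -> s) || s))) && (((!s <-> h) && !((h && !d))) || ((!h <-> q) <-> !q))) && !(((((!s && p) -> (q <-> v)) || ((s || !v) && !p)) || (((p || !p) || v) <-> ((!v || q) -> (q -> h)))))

Unsatisfiable — no assignment works.

Case p = True: the formula simplifies to (((!q -> (!h && (q && !q))) <-> ((h <-> (s <-> v)) && ((h -> s) || s))) && (((!s <-> h) && !((h && !d))) || ((!h <-> q) <-> !q))) && !(((!s -> (q <-> v)) || ((!v || q) -> (q -> h)))).
  q = True: simplifies to (((h <-> (s <-> v)) && ((h -> s) || s)) && (((!s <-> h) && !((h && !d))) || h)) && !(((!s -> v) || h)).
    h = True: the conjunct !(((!s -> v) || h)) becomes !(((!s -> v) || True)) = False.
    h = False: simplifies to (!((s <-> v)) && s) && !((!s -> v)).
      s = True: the conjunct !((!s -> v)) becomes !((False -> v)) = False.
      s = False: the conjunct s is False.
  q = False: the conjunct !(((!s -> (q <-> v)) || ((!v || q) -> (q -> h)))) becomes !(((!s -> !v) || True)) = False.
Case p = False: the conjunct !(((((!s && p) -> (q <-> v)) || ((s || !v) && !p)) || (((p || !p) || v) <-> ((!v || q) -> (q -> h))))) becomes !((True || ((!v || q) -> (q -> h)))) = False.
Both cases fail — unsatisfiable.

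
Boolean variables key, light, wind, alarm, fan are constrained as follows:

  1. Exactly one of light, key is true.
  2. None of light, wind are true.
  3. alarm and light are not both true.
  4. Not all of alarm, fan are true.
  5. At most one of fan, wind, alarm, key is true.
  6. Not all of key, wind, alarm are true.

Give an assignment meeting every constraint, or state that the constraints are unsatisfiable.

key = True, light = False, wind = False, alarm = False, fan = False

  (1) {light, key}: 1 true — exactly one ✓
  (2) {light, wind}: 0 true — none ✓
  (3) alarm=F, light=F — not both ✓
  (4) {alarm, fan}: 0/2 true — not all ✓
  (5) {fan, wind, alarm, key}: 1 true — at most one ✓
  (6) {key, wind, alarm}: 1/3 true — not all ✓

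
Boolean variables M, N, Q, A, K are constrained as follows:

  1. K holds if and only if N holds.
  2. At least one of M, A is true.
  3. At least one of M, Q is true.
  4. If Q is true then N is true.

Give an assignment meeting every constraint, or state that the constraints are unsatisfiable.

M: True; N: True; Q: False; A: True; K: True

  (1) K=T, N=T — same ✓
  (2) {M, A}: 2 true — at least one ✓
  (3) {M, Q}: 1 true — at least one ✓
  (4) Q=F ⇒ N: vacuous ✓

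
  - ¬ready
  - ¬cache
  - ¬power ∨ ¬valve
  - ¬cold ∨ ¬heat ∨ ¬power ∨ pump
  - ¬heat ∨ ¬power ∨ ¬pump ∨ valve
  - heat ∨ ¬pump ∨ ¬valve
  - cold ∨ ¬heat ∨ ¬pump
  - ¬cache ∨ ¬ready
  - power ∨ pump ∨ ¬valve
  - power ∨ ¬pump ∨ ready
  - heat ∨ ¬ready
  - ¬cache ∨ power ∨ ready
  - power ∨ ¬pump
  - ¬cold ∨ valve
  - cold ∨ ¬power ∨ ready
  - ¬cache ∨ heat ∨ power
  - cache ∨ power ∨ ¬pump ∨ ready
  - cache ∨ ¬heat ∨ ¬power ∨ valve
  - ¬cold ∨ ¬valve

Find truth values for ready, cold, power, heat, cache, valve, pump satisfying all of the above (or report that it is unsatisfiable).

ready: False, cold: False, power: False, heat: True, cache: False, valve: False, pump: False

Unit clause (¬ready) forces ready = False.
Unit clause (¬cache) forces cache = False.
Set cold = False.
  then (cold ∨ ¬power ∨ ready) forces power = False.
  then (cache ∨ power ∨ ¬pump ∨ ready) forces pump = False.
  then (power ∨ pump ∨ ¬valve) forces valve = False.
Set heat = True.
All clauses satisfied.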